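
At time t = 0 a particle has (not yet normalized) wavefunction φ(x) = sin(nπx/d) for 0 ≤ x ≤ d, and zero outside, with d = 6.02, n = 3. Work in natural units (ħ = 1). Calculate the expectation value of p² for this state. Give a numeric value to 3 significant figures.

p² φ = −ħ² d²φ/dx²; ⟨p²⟩ = −ħ² ∫ φ*·φ'' dx / ∫|φ|² dx.
d/dx sin(nπx/d) = (nπ/d)·cos(nπx/d) and d²/dx² sin(nπx/d) = −(nπ/d)²·sin(nπx/d); on 0 ≤ x ≤ d, ∫sin²(nπx/d) dx = d/2 and ∫sin(nπx/d)·cos(nπx/d) dx = 0.
State is unnormalized: ∫|φ|² dx = 3.0100, and ∫φ*·(−ħ² φ'') dx = 7.3776, so ⟨p²⟩ = 7.3776 / 3.0100.
⟨p²⟩ = 2.4510.

2.45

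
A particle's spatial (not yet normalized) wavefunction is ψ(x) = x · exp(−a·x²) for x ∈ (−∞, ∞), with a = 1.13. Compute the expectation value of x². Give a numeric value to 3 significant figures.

⟨x²⟩ = ∫ x²·|ψ|² dx / ∫|ψ|² dx (integrals over the domain).
Expand each integrand as polynomial × e^(−2ax²) and use ∫x^(2j)·e^(−2ax²) dx = (2j−1)!!/(4a)^j · √(π/(2a)), odd powers → 0; here √(π/(2a)) = 1.1790.
State is unnormalized: ∫|ψ|² dx = 0.26084, and ∫ψ*·x²·ψ dx = 0.17313, so ⟨x²⟩ = 0.17313 / 0.26084.
⟨x²⟩ = 0.66372.

0.664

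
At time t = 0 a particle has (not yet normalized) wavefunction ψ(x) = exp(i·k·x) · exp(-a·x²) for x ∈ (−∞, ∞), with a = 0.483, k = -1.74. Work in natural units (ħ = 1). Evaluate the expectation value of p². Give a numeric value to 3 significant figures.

3.51

p² ψ = −ħ² d²ψ/dx²; ⟨p²⟩ = −ħ² ∫ ψ*·ψ'' dx / ∫|ψ|² dx.
Gaussian moments: ∫x^(2j)·e^(−2ax²) dx = (2j−1)!!/(4a)^j · √(π/(2a)), odd powers integrate to 0; here √(π/(2a)) = 1.8034. Derivatives: ψ′ = (ik − 2ax)·ψ, ψ″ = ((ik − 2ax)² − 2a)·ψ; the odd-in-x pieces drop out.
State is unnormalized: ∫|ψ|² dx = 1.8034, and ∫ψ*·(−ħ² ψ'') dx = 6.3309, so ⟨p²⟩ = 6.3309 / 1.8034.
⟨p²⟩ = 3.5106.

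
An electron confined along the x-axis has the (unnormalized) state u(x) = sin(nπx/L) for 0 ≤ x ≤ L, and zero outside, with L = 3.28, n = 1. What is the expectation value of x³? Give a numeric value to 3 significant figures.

6.14

⟨x³⟩ = ∫ x³·|u|² dx / ∫|u|² dx (integrals over the domain).
With sin²θ = (1 − cos2θ)/2 on 0 ≤ x ≤ L: ∫sin²(nπx/L) dx = L/2, ∫x·sin²(nπx/L) dx = L²/4, ∫x²·sin²(nπx/L) dx = L³·(1/6 − 1/(4n²π²)); higher powers xᵏ the same way, integrating xᵏ·cos(2nπx/L) by parts.
State is unnormalized: ∫|u|² dx = 1.6400, and ∫u*·x³·u dx = 10.070, so ⟨x³⟩ = 10.070 / 1.6400.
⟨x³⟩ = 6.1404.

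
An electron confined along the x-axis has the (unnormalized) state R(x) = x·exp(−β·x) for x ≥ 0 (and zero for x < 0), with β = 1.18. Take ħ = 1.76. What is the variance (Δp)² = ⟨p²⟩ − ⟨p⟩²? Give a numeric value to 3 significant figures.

4.31

Compute ⟨p⟩ and ⟨p²⟩ separately; (Δp)² = ⟨p²⟩ − ⟨p⟩².
Differentiate x·exp(−β·x) with the product rule; every integrand then reduces to terms xʲ·e^(−2βx) on [0, ∞), with ∫₀^∞ xʲ·e^(−2βx) dx = j!/(2β)^(j+1).
Normalization: ∫|R|² dx = 0.15216.
⟨p⟩ = 0.0000 and ⟨p²⟩ = 4.3131.
(Δp)² = 4.3131 − (0.0000)² = 4.3131.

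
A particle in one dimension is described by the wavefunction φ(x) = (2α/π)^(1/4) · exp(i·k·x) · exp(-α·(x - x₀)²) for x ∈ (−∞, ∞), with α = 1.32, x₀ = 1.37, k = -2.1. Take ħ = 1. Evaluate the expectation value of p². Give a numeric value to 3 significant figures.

5.73

p² φ = −ħ² d²φ/dx²; ⟨p²⟩ = −ħ² ∫ φ*·φ'' dx.
Gaussian moments (u = x − x₀): ∫u^(2j)·e^(−2αu²) du = (2j−1)!!/(4α)^j · √(π/(2α)), odd powers integrate to 0; here √(π/(2α)) = 1.0909. Derivatives: φ′ = (ik − 2αu)·φ, φ″ = ((ik − 2αu)² − 2α)·φ; the odd-in-u pieces drop out.
⟨p²⟩ = 5.7300.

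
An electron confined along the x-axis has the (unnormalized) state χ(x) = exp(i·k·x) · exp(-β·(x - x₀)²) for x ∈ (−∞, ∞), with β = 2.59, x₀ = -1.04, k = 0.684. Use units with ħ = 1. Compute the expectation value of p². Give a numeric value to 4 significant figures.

3.058

p² χ = −ħ² d²χ/dx²; ⟨p²⟩ = −ħ² ∫ χ*·χ'' dx / ∫|χ|² dx.
Gaussian moments (u = x − x₀): ∫u^(2j)·e^(−2βu²) du = (2j−1)!!/(4β)^j · √(π/(2β)), odd powers integrate to 0; here √(π/(2β)) = 0.77877. Derivatives: χ′ = (ik − 2βu)·χ, χ″ = ((ik − 2βu)² − 2β)·χ; the odd-in-u pieces drop out.
State is unnormalized: ∫|χ|² dx = 0.77877, and ∫χ*·(−ħ² χ'') dx = 2.3814, so ⟨p²⟩ = 2.3814 / 0.77877.
⟨p²⟩ = 3.0579.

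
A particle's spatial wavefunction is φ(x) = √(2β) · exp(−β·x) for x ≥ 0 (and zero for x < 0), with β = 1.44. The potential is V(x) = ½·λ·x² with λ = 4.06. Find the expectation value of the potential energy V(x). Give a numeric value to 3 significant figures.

⟨V⟩ = ∫ V(x)·|φ|² dx.
Every integrand reduces to terms xʲ·e^(−2βx) on [0, ∞); use ∫₀^∞ xʲ·e^(−2βx) dx = j!/(2β)^(j+1).
⟨V⟩ = 0.48949.

0.489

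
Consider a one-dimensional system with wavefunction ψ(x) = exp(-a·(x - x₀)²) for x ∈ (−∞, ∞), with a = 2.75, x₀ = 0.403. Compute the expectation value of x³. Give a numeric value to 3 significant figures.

⟨x³⟩ = ∫ x³·|ψ|² dx / ∫|ψ|² dx (integrals over the domain).
Gaussian moments (u = x − x₀): ∫u^(2j)·e^(−2au²) du = (2j−1)!!/(4a)^j · √(π/(2a)), odd powers integrate to 0; here √(π/(2a)) = 0.75578.
State is unnormalized: ∫|ψ|² dx = 0.75578, and ∫ψ*·x³·ψ dx = 0.13253, so ⟨x³⟩ = 0.13253 / 0.75578.
⟨x³⟩ = 0.17536.

0.175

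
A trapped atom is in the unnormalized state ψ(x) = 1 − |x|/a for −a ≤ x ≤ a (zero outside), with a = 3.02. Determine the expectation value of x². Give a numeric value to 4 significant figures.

0.9120

⟨x²⟩ = ∫ x²·|ψ|² dx / ∫|ψ|² dx (integrals over the domain).
ψ is even, so ∫ over [−a, a] = 2∫₀ᵃ with ψ = 1 − x/a there: ∫₀ᵃ (1 − x/a)² dx = a/3, ∫₀ᵃ x²(1 − x/a)² dx = a³/30, ∫₀ᵃ x⁴(1 − x/a)² dx = a⁵/105.
State is unnormalized: ∫|ψ|² dx = 2.0133, and ∫ψ*·x²·ψ dx = 1.8362, so ⟨x²⟩ = 1.8362 / 2.0133.
⟨x²⟩ = 0.91204.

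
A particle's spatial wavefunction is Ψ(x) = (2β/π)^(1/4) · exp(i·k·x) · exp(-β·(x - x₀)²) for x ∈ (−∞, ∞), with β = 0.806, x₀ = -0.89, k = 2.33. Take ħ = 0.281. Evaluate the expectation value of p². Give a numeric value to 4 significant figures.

0.4923

p² Ψ = −ħ² d²Ψ/dx²; ⟨p²⟩ = −ħ² ∫ Ψ*·Ψ'' dx.
Gaussian moments (u = x − x₀): ∫u^(2j)·e^(−2βu²) du = (2j−1)!!/(4β)^j · √(π/(2β)), odd powers integrate to 0; here √(π/(2β)) = 1.3960. Derivatives: Ψ′ = (ik − 2βu)·Ψ, Ψ″ = ((ik − 2βu)² − 2β)·Ψ; the odd-in-u pieces drop out.
⟨p²⟩ = 0.49231.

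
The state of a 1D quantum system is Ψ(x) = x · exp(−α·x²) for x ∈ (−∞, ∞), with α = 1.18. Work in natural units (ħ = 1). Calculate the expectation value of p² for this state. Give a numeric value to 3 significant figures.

3.54

p² Ψ = −ħ² d²Ψ/dx²; ⟨p²⟩ = −ħ² ∫ Ψ*·Ψ'' dx / ∫|Ψ|² dx.
Expand each integrand as polynomial × e^(−2αx²) and use ∫x^(2j)·e^(−2αx²) dx = (2j−1)!!/(4α)^j · √(π/(2α)), odd powers → 0; here √(π/(2α)) = 1.1538. Differentiate with the product rule, d/dx e^(−αx²) = −2αx·e^(−αx²).
State is unnormalized: ∫|Ψ|² dx = 0.24444, and ∫Ψ*·(−ħ² Ψ'') dx = 0.86533, so ⟨p²⟩ = 0.86533 / 0.24444.
⟨p²⟩ = 3.5400.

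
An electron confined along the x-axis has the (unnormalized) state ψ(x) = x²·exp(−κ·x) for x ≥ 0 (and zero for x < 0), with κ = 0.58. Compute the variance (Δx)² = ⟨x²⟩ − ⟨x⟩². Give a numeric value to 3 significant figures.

Compute ⟨x⟩ and ⟨x²⟩ separately, then (Δx)² = ⟨x²⟩ − ⟨x⟩².
Every integrand reduces to terms xʲ·e^(−2κx) on [0, ∞); use ∫₀^∞ xʲ·e^(−2κx) dx = j!/(2κ)^(j+1).
Normalization: ∫|ψ|² dx = 11.427.
⟨x⟩ = 4.3103 and ⟨x²⟩ = 22.295.
(Δx)² = 22.295 − (4.3103)² = 3.7158.

3.72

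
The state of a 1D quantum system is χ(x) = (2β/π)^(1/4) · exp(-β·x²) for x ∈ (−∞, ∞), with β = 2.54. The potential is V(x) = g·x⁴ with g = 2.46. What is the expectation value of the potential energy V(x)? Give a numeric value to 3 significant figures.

0.0715

⟨V⟩ = ∫ V(x)·|χ|² dx.
Gaussian moments: ∫x^(2j)·e^(−2βx²) dx = (2j−1)!!/(4β)^j · √(π/(2β)), odd powers integrate to 0; here √(π/(2β)) = 0.78640.
⟨V⟩ = 0.071494.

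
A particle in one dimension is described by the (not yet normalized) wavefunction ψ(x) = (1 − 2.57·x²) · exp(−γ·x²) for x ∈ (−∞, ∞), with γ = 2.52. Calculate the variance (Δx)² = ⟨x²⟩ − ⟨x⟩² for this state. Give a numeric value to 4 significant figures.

0.06448

Compute ⟨x⟩ and ⟨x²⟩ separately, then (Δx)² = ⟨x²⟩ − ⟨x⟩².
Expand each integrand as polynomial × e^(−2γx²) and use ∫x^(2j)·e^(−2γx²) dx = (2j−1)!!/(4γ)^j · √(π/(2γ)), odd powers → 0; here √(π/(2γ)) = 0.78951.
Normalization: ∫|ψ|² dx = 0.54089.
⟨x⟩ = 0.0000 and ⟨x²⟩ = 0.064484.
(Δx)² = 0.064484 − (0.0000)² = 0.064484.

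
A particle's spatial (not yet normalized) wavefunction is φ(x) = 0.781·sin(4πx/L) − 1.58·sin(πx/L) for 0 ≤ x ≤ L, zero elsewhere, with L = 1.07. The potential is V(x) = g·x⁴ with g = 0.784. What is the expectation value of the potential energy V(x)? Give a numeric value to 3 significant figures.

0.155

⟨V⟩ = ∫ V(x)·|φ|² dx / ∫|φ|² dx.
On 0 ≤ x ≤ L (j ≠ l): ∫sin²(jπx/L) dx = L/2, ∫sin(jπx/L)·sin(lπx/L) dx = 0; diagonal moments ∫x·sin²(jπx/L) dx = L²/4, ∫x²·sin²(jπx/L) dx = L³·(1/6 − 1/(4j²π²)); cross terms ∫x·sin(jπx/L)·sin(lπx/L) dx = 0 for j + l even and −4jlL²/(π²(j² − l²)²) for j + l odd, ∫x²·sin(jπx/L)·sin(lπx/L) dx = (−1)^(j+l)·4jlL³/(π²(j² − l²)²); higher powers the same way via product-to-sum and parts.
State is unnormalized: ∫|φ|² dx = 1.6619, and ∫φ*·V(x)·φ dx = 0.25706, so ⟨V⟩ = 0.25706 / 1.6619.
⟨V⟩ = 0.15468.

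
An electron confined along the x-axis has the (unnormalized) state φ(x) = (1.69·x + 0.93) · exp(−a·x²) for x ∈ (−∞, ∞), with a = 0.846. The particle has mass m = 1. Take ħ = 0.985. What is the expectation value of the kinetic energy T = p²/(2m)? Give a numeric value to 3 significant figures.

0.816

T = −(ħ²/2m) d²/dx², so ⟨T⟩ = −(ħ²/2m) ∫ φ*·φ'' dx / ∫|φ|² dx; with m = 1.
Expand each integrand as polynomial × e^(−2ax²) and use ∫x^(2j)·e^(−2ax²) dx = (2j−1)!!/(4a)^j · √(π/(2a)), odd powers → 0; here √(π/(2a)) = 1.3626. Differentiate with the product rule, d/dx e^(−ax²) = −2ax·e^(−ax²).
State is unnormalized: ∫|φ|² dx = 2.3286, and ∫φ*·(−ħ²/2m · φ'') dx = 1.8996, so ⟨T⟩ = 1.8996 / 2.3286.
⟨T⟩ = 0.81579.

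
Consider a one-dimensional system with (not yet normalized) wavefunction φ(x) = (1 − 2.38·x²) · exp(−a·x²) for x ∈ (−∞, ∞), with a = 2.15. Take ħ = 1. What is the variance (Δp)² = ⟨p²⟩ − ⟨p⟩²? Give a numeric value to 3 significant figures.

6.64

Compute ⟨p⟩ and ⟨p²⟩ separately; (Δp)² = ⟨p²⟩ − ⟨p⟩².
Expand each integrand as polynomial × e^(−2ax²) and use ∫x^(2j)·e^(−2ax²) dx = (2j−1)!!/(4a)^j · √(π/(2a)), odd powers → 0; here √(π/(2a)) = 0.85475. Differentiate with the product rule, d/dx e^(−ax²) = −2ax·e^(−ax²).
Normalization: ∫|φ|² dx = 0.57805.
⟨p⟩ = 0.0000 and ⟨p²⟩ = 6.6432.
(Δp)² = 6.6432 − (0.0000)² = 6.6432.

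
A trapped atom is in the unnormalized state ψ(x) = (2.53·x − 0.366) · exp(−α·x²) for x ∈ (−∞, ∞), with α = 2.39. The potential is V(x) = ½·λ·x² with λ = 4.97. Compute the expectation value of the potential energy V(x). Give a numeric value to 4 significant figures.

0.6931

⟨V⟩ = ∫ V(x)·|ψ|² dx / ∫|ψ|² dx.
Expand each integrand as polynomial × e^(−2αx²) and use ∫x^(2j)·e^(−2αx²) dx = (2j−1)!!/(4α)^j · √(π/(2α)), odd powers → 0; here √(π/(2α)) = 0.81070.
State is unnormalized: ∫|ψ|² dx = 0.65140, and ∫ψ*·V(x)·ψ dx = 0.45151, so ⟨V⟩ = 0.45151 / 0.65140.
⟨V⟩ = 0.69314.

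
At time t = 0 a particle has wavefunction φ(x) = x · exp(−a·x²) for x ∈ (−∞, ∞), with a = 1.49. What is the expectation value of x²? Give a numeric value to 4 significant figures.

⟨x²⟩ = ∫ x²·|φ|² dx / ∫|φ|² dx (integrals over the domain).
Expand each integrand as polynomial × e^(−2ax²) and use ∫x^(2j)·e^(−2ax²) dx = (2j−1)!!/(4a)^j · √(π/(2a)), odd powers → 0; here √(π/(2a)) = 1.0268.
State is unnormalized: ∫|φ|² dx = 0.17227, and ∫φ*·x²·φ dx = 0.086715, so ⟨x²⟩ = 0.086715 / 0.17227.
⟨x²⟩ = 0.50336.

0.5034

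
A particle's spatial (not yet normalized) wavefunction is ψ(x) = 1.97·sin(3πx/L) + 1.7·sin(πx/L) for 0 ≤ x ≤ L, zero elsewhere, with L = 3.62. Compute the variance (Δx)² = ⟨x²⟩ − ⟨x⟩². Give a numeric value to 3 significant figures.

1.26

Compute ⟨x⟩ and ⟨x²⟩ separately, then (Δx)² = ⟨x²⟩ − ⟨x⟩².
On 0 ≤ x ≤ L (j ≠ l): ∫sin²(jπx/L) dx = L/2, ∫sin(jπx/L)·sin(lπx/L) dx = 0; diagonal moments ∫x·sin²(jπx/L) dx = L²/4, ∫x²·sin²(jπx/L) dx = L³·(1/6 − 1/(4j²π²)); cross terms ∫x·sin(jπx/L)·sin(lπx/L) dx = 0 for j + l even and −4jlL²/(π²(j² − l²)²) for j + l odd, ∫x²·sin(jπx/L)·sin(lπx/L) dx = (−1)^(j+l)·4jlL³/(π²(j² − l²)²); higher powers the same way via product-to-sum and parts.
Normalization: ∫|ψ|² dx = 12.255.
⟨x⟩ = 1.8100 and ⟨x²⟩ = 4.5350.
(Δx)² = 4.5350 − (1.8100)² = 1.2589.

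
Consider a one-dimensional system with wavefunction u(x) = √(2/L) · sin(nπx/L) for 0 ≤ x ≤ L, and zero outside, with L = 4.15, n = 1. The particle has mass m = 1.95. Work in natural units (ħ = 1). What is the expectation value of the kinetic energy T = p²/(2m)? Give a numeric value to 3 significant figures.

T = −(ħ²/2m) d²/dx², so ⟨T⟩ = −(ħ²/2m) ∫ u*·u'' dx; with m = 1.95.
d/dx sin(nπx/L) = (nπ/L)·cos(nπx/L) and d²/dx² sin(nπx/L) = −(nπ/L)²·sin(nπx/L); on 0 ≤ x ≤ L, ∫sin²(nπx/L) dx = L/2 and ∫sin(nπx/L)·cos(nπx/L) dx = 0.
⟨T⟩ = 0.14694.

0.147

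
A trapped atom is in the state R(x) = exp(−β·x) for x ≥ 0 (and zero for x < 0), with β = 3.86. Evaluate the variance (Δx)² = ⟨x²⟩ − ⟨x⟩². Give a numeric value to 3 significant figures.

Compute ⟨x⟩ and ⟨x²⟩ separately, then (Δx)² = ⟨x²⟩ − ⟨x⟩².
Every integrand reduces to terms xʲ·e^(−2βx) on [0, ∞); use ∫₀^∞ xʲ·e^(−2βx) dx = j!/(2β)^(j+1).
Normalization: ∫|R|² dx = 0.12953.
⟨x⟩ = 0.12953 and ⟨x²⟩ = 0.033558.
(Δx)² = 0.033558 − (0.12953)² = 0.016779.

0.0168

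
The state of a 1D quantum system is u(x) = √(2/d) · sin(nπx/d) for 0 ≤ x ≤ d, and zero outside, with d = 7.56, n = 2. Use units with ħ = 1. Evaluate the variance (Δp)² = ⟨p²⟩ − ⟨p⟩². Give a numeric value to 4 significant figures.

Compute ⟨p⟩ and ⟨p²⟩ separately; (Δp)² = ⟨p²⟩ − ⟨p⟩².
d/dx sin(nπx/d) = (nπ/d)·cos(nπx/d) and d²/dx² sin(nπx/d) = −(nπ/d)²·sin(nπx/d); on 0 ≤ x ≤ d, ∫sin²(nπx/d) dx = d/2 and ∫sin(nπx/d)·cos(nπx/d) dx = 0.
⟨p⟩ = 0.0000 and ⟨p²⟩ = 0.69074.
(Δp)² = 0.69074 − (0.0000)² = 0.69074.

0.6907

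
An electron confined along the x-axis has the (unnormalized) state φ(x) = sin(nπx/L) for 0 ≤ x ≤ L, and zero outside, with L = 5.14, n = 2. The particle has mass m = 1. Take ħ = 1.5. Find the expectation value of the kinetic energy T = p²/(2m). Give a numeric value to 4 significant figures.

T = −(ħ²/2m) d²/dx², so ⟨T⟩ = −(ħ²/2m) ∫ φ*·φ'' dx / ∫|φ|² dx; with m = 1.
d/dx sin(nπx/L) = (nπ/L)·cos(nπx/L) and d²/dx² sin(nπx/L) = −(nπ/L)²·sin(nπx/L); on 0 ≤ x ≤ L, ∫sin²(nπx/L) dx = L/2 and ∫sin(nπx/L)·cos(nπx/L) dx = 0.
State is unnormalized: ∫|φ|² dx = 2.5700, and ∫φ*·(−ħ²/2m · φ'') dx = 4.3204, so ⟨T⟩ = 4.3204 / 2.5700.
⟨T⟩ = 1.6811.

1.681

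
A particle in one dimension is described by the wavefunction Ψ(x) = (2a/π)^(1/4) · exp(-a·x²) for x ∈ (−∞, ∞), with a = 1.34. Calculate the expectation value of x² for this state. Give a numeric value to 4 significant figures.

0.1866

⟨x²⟩ = ∫ x²·|Ψ|² dx (integrals over the domain).
Gaussian moments: ∫x^(2j)·e^(−2ax²) dx = (2j−1)!!/(4a)^j · √(π/(2a)), odd powers integrate to 0; here √(π/(2a)) = 1.0827.
⟨x²⟩ = 0.18657.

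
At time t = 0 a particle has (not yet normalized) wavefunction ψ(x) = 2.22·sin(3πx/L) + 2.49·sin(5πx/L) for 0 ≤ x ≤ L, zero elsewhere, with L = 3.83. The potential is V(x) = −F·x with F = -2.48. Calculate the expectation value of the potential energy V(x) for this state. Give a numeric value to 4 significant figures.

⟨V⟩ = ∫ V(x)·|ψ|² dx / ∫|ψ|² dx.
On 0 ≤ x ≤ L (j ≠ l): ∫sin²(jπx/L) dx = L/2, ∫sin(jπx/L)·sin(lπx/L) dx = 0; diagonal moments ∫x·sin²(jπx/L) dx = L²/4, ∫x²·sin²(jπx/L) dx = L³·(1/6 − 1/(4j²π²)); cross terms ∫x·sin(jπx/L)·sin(lπx/L) dx = 0 for j + l even and −4jlL²/(π²(j² − l²)²) for j + l odd, ∫x²·sin(jπx/L)·sin(lπx/L) dx = (−1)^(j+l)·4jlL³/(π²(j² − l²)²); higher powers the same way via product-to-sum and parts.
State is unnormalized: ∫|ψ|² dx = 21.311, and ∫ψ*·V(x)·ψ dx = 101.21, so ⟨V⟩ = 101.21 / 21.311.
⟨V⟩ = 4.7492.

4.749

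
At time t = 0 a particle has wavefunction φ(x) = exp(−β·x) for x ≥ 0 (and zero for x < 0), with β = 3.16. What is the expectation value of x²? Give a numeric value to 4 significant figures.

⟨x²⟩ = ∫ x²·|φ|² dx / ∫|φ|² dx (integrals over the domain).
Every integrand reduces to terms xʲ·e^(−2βx) on [0, ∞); use ∫₀^∞ xʲ·e^(−2βx) dx = j!/(2β)^(j+1).
State is unnormalized: ∫|φ|² dx = 0.15823, and ∫φ*·x²·φ dx = 0.0079228, so ⟨x²⟩ = 0.0079228 / 0.15823.
⟨x²⟩ = 0.050072.

0.05007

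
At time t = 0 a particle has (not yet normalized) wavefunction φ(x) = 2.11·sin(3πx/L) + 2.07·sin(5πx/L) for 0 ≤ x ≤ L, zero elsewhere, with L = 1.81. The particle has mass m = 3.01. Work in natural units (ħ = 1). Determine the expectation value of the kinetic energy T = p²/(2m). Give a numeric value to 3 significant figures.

T = −(ħ²/2m) d²/dx², so ⟨T⟩ = −(ħ²/2m) ∫ φ*·φ'' dx / ∫|φ|² dx; with m = 3.01.
d²/dx² sin(jπx/L) = −(jπ/L)²·sin(jπx/L); on 0 ≤ x ≤ L, ∫sin²(jπx/L) dx = L/2 and ∫sin(jπx/L)·sin(lπx/L) dx = 0 for j ≠ l, so only diagonal terms survive in ∫|φ|² and ∫φ·φ″; ∫φ·φ′ dx = [φ²/2] between the walls = 0.
State is unnormalized: ∫|φ|² dx = 7.9070, and ∫φ*·(−ħ²/2m · φ'') dx = 66.662, so ⟨T⟩ = 66.662 / 7.9070.
⟨T⟩ = 8.4307.

8.43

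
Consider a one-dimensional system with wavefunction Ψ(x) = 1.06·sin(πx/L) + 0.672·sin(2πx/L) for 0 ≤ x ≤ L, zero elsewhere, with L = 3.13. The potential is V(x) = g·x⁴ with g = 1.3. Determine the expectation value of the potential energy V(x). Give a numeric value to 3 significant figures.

3.24

⟨V⟩ = ∫ V(x)·|Ψ|² dx / ∫|Ψ|² dx.
On 0 ≤ x ≤ L (j ≠ l): ∫sin²(jπx/L) dx = L/2, ∫sin(jπx/L)·sin(lπx/L) dx = 0; diagonal moments ∫x·sin²(jπx/L) dx = L²/4, ∫x²·sin²(jπx/L) dx = L³·(1/6 − 1/(4j²π²)); cross terms ∫x·sin(jπx/L)·sin(lπx/L) dx = 0 for j + l even and −4jlL²/(π²(j² − l²)²) for j + l odd, ∫x²·sin(jπx/L)·sin(lπx/L) dx = (−1)^(j+l)·4jlL³/(π²(j² − l²)²); higher powers the same way via product-to-sum and parts.
State is unnormalized: ∫|Ψ|² dx = 2.4652, and ∫Ψ*·V(x)·Ψ dx = 7.9932, so ⟨V⟩ = 7.9932 / 2.4652.
⟨V⟩ = 3.2424.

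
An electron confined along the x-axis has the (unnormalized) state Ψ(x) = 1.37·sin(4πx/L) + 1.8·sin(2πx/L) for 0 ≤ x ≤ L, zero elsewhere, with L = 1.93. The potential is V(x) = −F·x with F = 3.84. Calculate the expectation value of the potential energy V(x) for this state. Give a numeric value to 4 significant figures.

-3.706

⟨V⟩ = ∫ V(x)·|Ψ|² dx / ∫|Ψ|² dx.
On 0 ≤ x ≤ L (j ≠ l): ∫sin²(jπx/L) dx = L/2, ∫sin(jπx/L)·sin(lπx/L) dx = 0; diagonal moments ∫x·sin²(jπx/L) dx = L²/4, ∫x²·sin²(jπx/L) dx = L³·(1/6 − 1/(4j²π²)); cross terms ∫x·sin(jπx/L)·sin(lπx/L) dx = 0 for j + l even and −4jlL²/(π²(j² − l²)²) for j + l odd, ∫x²·sin(jπx/L)·sin(lπx/L) dx = (−1)^(j+l)·4jlL³/(π²(j² − l²)²); higher powers the same way via product-to-sum and parts.
State is unnormalized: ∫|Ψ|² dx = 4.9378, and ∫Ψ*·V(x)·Ψ dx = -18.298, so ⟨V⟩ = -18.298 / 4.9378.
⟨V⟩ = -3.7056.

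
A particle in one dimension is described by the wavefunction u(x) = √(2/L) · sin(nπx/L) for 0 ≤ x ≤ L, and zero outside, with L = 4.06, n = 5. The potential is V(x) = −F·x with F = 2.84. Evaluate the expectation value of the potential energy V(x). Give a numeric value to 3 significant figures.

⟨V⟩ = ∫ V(x)·|u|² dx.
With sin²θ = (1 − cos2θ)/2 on 0 ≤ x ≤ L: ∫sin²(nπx/L) dx = L/2, ∫x·sin²(nπx/L) dx = L²/4, ∫x²·sin²(nπx/L) dx = L³·(1/6 − 1/(4n²π²)); higher powers xᵏ the same way, integrating xᵏ·cos(2nπx/L) by parts.
⟨V⟩ = -5.7652.

-5.77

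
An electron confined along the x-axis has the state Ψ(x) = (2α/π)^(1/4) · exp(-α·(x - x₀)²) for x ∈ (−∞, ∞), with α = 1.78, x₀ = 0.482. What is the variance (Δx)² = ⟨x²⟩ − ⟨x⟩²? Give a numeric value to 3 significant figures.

Compute ⟨x⟩ and ⟨x²⟩ separately, then (Δx)² = ⟨x²⟩ − ⟨x⟩².
Gaussian moments (u = x − x₀): ∫u^(2j)·e^(−2αu²) du = (2j−1)!!/(4α)^j · √(π/(2α)), odd powers integrate to 0; here √(π/(2α)) = 0.93940.
⟨x⟩ = 0.48200 and ⟨x²⟩ = 0.37277.
(Δx)² = 0.37277 − (0.48200)² = 0.14045.

0.140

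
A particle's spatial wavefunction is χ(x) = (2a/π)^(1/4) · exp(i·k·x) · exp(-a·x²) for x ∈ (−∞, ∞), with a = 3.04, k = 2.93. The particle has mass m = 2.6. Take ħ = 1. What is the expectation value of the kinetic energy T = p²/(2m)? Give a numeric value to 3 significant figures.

T = −(ħ²/2m) d²/dx², so ⟨T⟩ = −(ħ²/2m) ∫ χ*·χ'' dx; with m = 2.6.
Gaussian moments: ∫x^(2j)·e^(−2ax²) dx = (2j−1)!!/(4a)^j · √(π/(2a)), odd powers integrate to 0; here √(π/(2a)) = 0.71882. Derivatives: χ′ = (ik − 2ax)·χ, χ″ = ((ik − 2ax)² − 2a)·χ; the odd-in-x pieces drop out.
⟨T⟩ = 2.2356.

2.24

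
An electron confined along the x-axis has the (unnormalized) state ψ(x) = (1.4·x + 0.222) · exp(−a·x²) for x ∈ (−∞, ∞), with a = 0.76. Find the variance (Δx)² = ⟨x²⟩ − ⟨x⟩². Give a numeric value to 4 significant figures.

0.8533

Compute ⟨x⟩ and ⟨x²⟩ separately, then (Δx)² = ⟨x²⟩ − ⟨x⟩².
Expand each integrand as polynomial × e^(−2ax²) and use ∫x^(2j)·e^(−2ax²) dx = (2j−1)!!/(4a)^j · √(π/(2a)), odd powers → 0; here √(π/(2a)) = 1.4376.
Normalization: ∫|ψ|² dx = 0.99776.
⟨x⟩ = 0.29462 and ⟨x²⟩ = 0.94012.
(Δx)² = 0.94012 − (0.29462)² = 0.85332.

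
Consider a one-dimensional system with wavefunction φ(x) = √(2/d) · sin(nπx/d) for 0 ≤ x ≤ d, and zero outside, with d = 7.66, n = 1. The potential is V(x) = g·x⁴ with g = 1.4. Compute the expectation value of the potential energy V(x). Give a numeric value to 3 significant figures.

⟨V⟩ = ∫ V(x)·|φ|² dx.
With sin²θ = (1 − cos2θ)/2 on 0 ≤ x ≤ d: ∫sin²(nπx/d) dx = d/2, ∫x·sin²(nπx/d) dx = d²/4, ∫x²·sin²(nπx/d) dx = d³·(1/6 − 1/(4n²π²)); higher powers xᵏ the same way, integrating xᵏ·cos(2nπx/d) by parts.
⟨V⟩ = 549.85.

550.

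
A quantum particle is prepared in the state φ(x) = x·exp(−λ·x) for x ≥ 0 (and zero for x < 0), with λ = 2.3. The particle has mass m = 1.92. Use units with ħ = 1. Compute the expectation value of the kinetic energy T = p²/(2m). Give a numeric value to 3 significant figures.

1.38

T = −(ħ²/2m) d²/dx², so ⟨T⟩ = −(ħ²/2m) ∫ φ*·φ'' dx / ∫|φ|² dx; with m = 1.92.
Differentiate x·exp(−λ·x) with the product rule; every integrand then reduces to terms xʲ·e^(−2λx) on [0, ∞), with ∫₀^∞ xʲ·e^(−2λx) dx = j!/(2λ)^(j+1).
State is unnormalized: ∫|φ|² dx = 0.020547, and ∫φ*·(−ħ²/2m · φ'') dx = 0.028306, so ⟨T⟩ = 0.028306 / 0.020547.
⟨T⟩ = 1.3776.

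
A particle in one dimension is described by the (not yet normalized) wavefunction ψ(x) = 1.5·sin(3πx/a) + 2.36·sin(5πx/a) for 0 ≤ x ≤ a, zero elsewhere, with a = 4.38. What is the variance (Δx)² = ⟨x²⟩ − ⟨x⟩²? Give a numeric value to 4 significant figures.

2.365

Compute ⟨x⟩ and ⟨x²⟩ separately, then (Δx)² = ⟨x²⟩ − ⟨x⟩².
On 0 ≤ x ≤ a (j ≠ l): ∫sin²(jπx/a) dx = a/2, ∫sin(jπx/a)·sin(lπx/a) dx = 0; diagonal moments ∫x·sin²(jπx/a) dx = a²/4, ∫x²·sin²(jπx/a) dx = a³·(1/6 − 1/(4j²π²)); cross terms ∫x·sin(jπx/a)·sin(lπx/a) dx = 0 for j + l even and −4jla²/(π²(j² − l²)²) for j + l odd, ∫x²·sin(jπx/a)·sin(lπx/a) dx = (−1)^(j+l)·4jla³/(π²(j² − l²)²); higher powers the same way via product-to-sum and parts.
Normalization: ∫|ψ|² dx = 17.125.
⟨x⟩ = 2.1900 and ⟨x²⟩ = 7.1610.
(Δx)² = 7.1610 − (2.1900)² = 2.3649.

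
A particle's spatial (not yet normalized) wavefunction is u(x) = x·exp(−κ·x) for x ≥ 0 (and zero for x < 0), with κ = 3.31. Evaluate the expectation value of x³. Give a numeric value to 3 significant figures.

⟨x³⟩ = ∫ x³·|u|² dx / ∫|u|² dx (integrals over the domain).
Every integrand reduces to terms xʲ·e^(−2κx) on [0, ∞); use ∫₀^∞ xʲ·e^(−2κx) dx = j!/(2κ)^(j+1).
State is unnormalized: ∫|u|² dx = 0.0068938, and ∫u*·x³·u dx = 0.0014257, so ⟨x³⟩ = 0.0014257 / 0.0068938.
⟨x³⟩ = 0.20681.

0.207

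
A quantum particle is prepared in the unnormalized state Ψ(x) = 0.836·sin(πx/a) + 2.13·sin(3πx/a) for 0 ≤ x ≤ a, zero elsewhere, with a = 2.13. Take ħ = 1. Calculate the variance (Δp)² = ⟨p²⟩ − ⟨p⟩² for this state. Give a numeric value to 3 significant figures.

Compute ⟨p⟩ and ⟨p²⟩ separately; (Δp)² = ⟨p²⟩ − ⟨p⟩².
d²/dx² sin(jπx/a) = −(jπ/a)²·sin(jπx/a); on 0 ≤ x ≤ a, ∫sin²(jπx/a) dx = a/2 and ∫sin(jπx/a)·sin(lπx/a) dx = 0 for j ≠ l, so only diagonal terms survive in ∫|Ψ|² and ∫Ψ·Ψ″; ∫Ψ·Ψ′ dx = [Ψ²/2] between the walls = 0.
Normalization: ∫|Ψ|² dx = 5.5761.
⟨p⟩ = 0.0000 and ⟨p²⟩ = 17.256.
(Δp)² = 17.256 − (0.0000)² = 17.256.

17.3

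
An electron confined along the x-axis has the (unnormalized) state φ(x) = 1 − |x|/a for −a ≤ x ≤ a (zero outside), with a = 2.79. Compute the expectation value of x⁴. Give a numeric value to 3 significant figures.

1.73

⟨x⁴⟩ = ∫ x⁴·|φ|² dx / ∫|φ|² dx (integrals over the domain).
φ is even, so ∫ over [−a, a] = 2∫₀ᵃ with φ = 1 − x/a there: ∫₀ᵃ (1 − x/a)² dx = a/3, ∫₀ᵃ x²(1 − x/a)² dx = a³/30, ∫₀ᵃ x⁴(1 − x/a)² dx = a⁵/105.
State is unnormalized: ∫|φ|² dx = 1.8600, and ∫φ*·x⁴·φ dx = 3.2200, so ⟨x⁴⟩ = 3.2200 / 1.8600.
⟨x⁴⟩ = 1.7312.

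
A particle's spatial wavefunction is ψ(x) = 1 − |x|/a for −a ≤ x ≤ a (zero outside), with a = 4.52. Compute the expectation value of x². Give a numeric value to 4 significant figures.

⟨x²⟩ = ∫ x²·|ψ|² dx / ∫|ψ|² dx (integrals over the domain).
ψ is even, so ∫ over [−a, a] = 2∫₀ᵃ with ψ = 1 − x/a there: ∫₀ᵃ (1 − x/a)² dx = a/3, ∫₀ᵃ x²(1 − x/a)² dx = a³/30, ∫₀ᵃ x⁴(1 − x/a)² dx = a⁵/105.
State is unnormalized: ∫|ψ|² dx = 3.0133, and ∫ψ*·x²·ψ dx = 6.1564, so ⟨x²⟩ = 6.1564 / 3.0133.
⟨x²⟩ = 2.0430.

2.043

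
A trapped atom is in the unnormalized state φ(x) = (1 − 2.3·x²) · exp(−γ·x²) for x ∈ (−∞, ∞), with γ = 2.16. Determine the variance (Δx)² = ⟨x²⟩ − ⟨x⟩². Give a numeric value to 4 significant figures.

Compute ⟨x⟩ and ⟨x²⟩ separately, then (Δx)² = ⟨x²⟩ − ⟨x⟩².
Expand each integrand as polynomial × e^(−2γx²) and use ∫x^(2j)·e^(−2γx²) dx = (2j−1)!!/(4γ)^j · √(π/(2γ)), odd powers → 0; here √(π/(2γ)) = 0.85277.
Normalization: ∫|φ|² dx = 0.58004.
⟨x⟩ = 0.0000 and ⟨x²⟩ = 0.079251.
(Δx)² = 0.079251 − (0.0000)² = 0.079251.

0.07925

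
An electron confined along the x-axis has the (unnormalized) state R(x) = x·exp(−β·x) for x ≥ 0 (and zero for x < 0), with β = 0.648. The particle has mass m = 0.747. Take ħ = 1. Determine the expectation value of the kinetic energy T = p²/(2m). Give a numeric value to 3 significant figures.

T = −(ħ²/2m) d²/dx², so ⟨T⟩ = −(ħ²/2m) ∫ R*·R'' dx / ∫|R|² dx; with m = 0.747.
Differentiate x·exp(−β·x) with the product rule; every integrand then reduces to terms xʲ·e^(−2βx) on [0, ∞), with ∫₀^∞ xʲ·e^(−2βx) dx = j!/(2β)^(j+1).
State is unnormalized: ∫|R|² dx = 0.91879, and ∫R*·(−ħ²/2m · R'') dx = 0.25823, so ⟨T⟩ = 0.25823 / 0.91879.
⟨T⟩ = 0.28106.

0.281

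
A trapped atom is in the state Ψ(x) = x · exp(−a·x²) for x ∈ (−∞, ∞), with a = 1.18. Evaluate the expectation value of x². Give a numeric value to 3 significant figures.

⟨x²⟩ = ∫ x²·|Ψ|² dx / ∫|Ψ|² dx (integrals over the domain).
Expand each integrand as polynomial × e^(−2ax²) and use ∫x^(2j)·e^(−2ax²) dx = (2j−1)!!/(4a)^j · √(π/(2a)), odd powers → 0; here √(π/(2a)) = 1.1538.
State is unnormalized: ∫|Ψ|² dx = 0.24444, and ∫Ψ*·x²·Ψ dx = 0.15537, so ⟨x²⟩ = 0.15537 / 0.24444.
⟨x²⟩ = 0.63559.

0.636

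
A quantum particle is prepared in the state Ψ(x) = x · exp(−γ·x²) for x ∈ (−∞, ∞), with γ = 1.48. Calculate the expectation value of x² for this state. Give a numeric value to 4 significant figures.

0.5068

⟨x²⟩ = ∫ x²·|Ψ|² dx / ∫|Ψ|² dx (integrals over the domain).
Expand each integrand as polynomial × e^(−2γx²) and use ∫x^(2j)·e^(−2γx²) dx = (2j−1)!!/(4γ)^j · √(π/(2γ)), odd powers → 0; here √(π/(2γ)) = 1.0302.
State is unnormalized: ∫|Ψ|² dx = 0.17402, and ∫Ψ*·x²·Ψ dx = 0.088187, so ⟨x²⟩ = 0.088187 / 0.17402.
⟨x²⟩ = 0.50676.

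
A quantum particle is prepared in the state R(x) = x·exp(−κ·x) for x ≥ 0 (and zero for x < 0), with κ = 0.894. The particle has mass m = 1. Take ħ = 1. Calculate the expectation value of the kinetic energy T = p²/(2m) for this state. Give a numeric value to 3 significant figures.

0.400

T = −(ħ²/2m) d²/dx², so ⟨T⟩ = −(ħ²/2m) ∫ R*·R'' dx / ∫|R|² dx; with m = 1.
Differentiate x·exp(−κ·x) with the product rule; every integrand then reduces to terms xʲ·e^(−2κx) on [0, ∞), with ∫₀^∞ xʲ·e^(−2κx) dx = j!/(2κ)^(j+1).
State is unnormalized: ∫|R|² dx = 0.34989, and ∫R*·(−ħ²/2m · R'') dx = 0.13982, so ⟨T⟩ = 0.13982 / 0.34989.
⟨T⟩ = 0.39962.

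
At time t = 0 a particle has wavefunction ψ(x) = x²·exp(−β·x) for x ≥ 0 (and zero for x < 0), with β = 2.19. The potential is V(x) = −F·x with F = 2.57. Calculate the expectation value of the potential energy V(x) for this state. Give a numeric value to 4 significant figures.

⟨V⟩ = ∫ V(x)·|ψ|² dx / ∫|ψ|² dx.
Every integrand reduces to terms xʲ·e^(−2βx) on [0, ∞); use ∫₀^∞ xʲ·e^(−2βx) dx = j!/(2β)^(j+1).
State is unnormalized: ∫|ψ|² dx = 0.014888, and ∫ψ*·V(x)·ψ dx = -0.043679, so ⟨V⟩ = -0.043679 / 0.014888.
⟨V⟩ = -2.9338.

-2.934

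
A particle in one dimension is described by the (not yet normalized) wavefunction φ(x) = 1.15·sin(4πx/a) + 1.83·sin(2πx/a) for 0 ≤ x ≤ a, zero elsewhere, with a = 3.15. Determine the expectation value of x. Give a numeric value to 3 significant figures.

1.58

⟨x⟩ = ∫ x·|φ|² dx / ∫|φ|² dx (integrals over the domain).
On 0 ≤ x ≤ a (j ≠ l): ∫sin²(jπx/a) dx = a/2, ∫sin(jπx/a)·sin(lπx/a) dx = 0; diagonal moments ∫x·sin²(jπx/a) dx = a²/4, ∫x²·sin²(jπx/a) dx = a³·(1/6 − 1/(4j²π²)); cross terms ∫x·sin(jπx/a)·sin(lπx/a) dx = 0 for j + l even and −4jla²/(π²(j² − l²)²) for j + l odd, ∫x²·sin(jπx/a)·sin(lπx/a) dx = (−1)^(j+l)·4jla³/(π²(j² − l²)²); higher powers the same way via product-to-sum and parts.
State is unnormalized: ∫|φ|² dx = 7.3575, and ∫φ*·x·φ dx = 11.588, so ⟨x⟩ = 11.588 / 7.3575.
⟨x⟩ = 1.5750.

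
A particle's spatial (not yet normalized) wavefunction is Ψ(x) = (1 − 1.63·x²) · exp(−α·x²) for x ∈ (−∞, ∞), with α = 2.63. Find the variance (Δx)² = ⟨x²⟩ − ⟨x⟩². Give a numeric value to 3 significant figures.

Compute ⟨x⟩ and ⟨x²⟩ separately, then (Δx)² = ⟨x²⟩ − ⟨x⟩².
Expand each integrand as polynomial × e^(−2αx²) and use ∫x^(2j)·e^(−2αx²) dx = (2j−1)!!/(4α)^j · √(π/(2α)), odd powers → 0; here √(π/(2α)) = 0.77283.
Normalization: ∫|Ψ|² dx = 0.58900.
⟨x⟩ = 0.0000 and ⟨x²⟩ = 0.053688.
(Δx)² = 0.053688 − (0.0000)² = 0.053688.

0.0537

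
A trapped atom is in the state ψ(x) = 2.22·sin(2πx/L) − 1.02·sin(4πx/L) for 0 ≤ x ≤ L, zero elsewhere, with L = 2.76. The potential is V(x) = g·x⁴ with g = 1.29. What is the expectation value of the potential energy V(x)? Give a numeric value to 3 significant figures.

9.13

⟨V⟩ = ∫ V(x)·|ψ|² dx / ∫|ψ|² dx.
On 0 ≤ x ≤ L (j ≠ l): ∫sin²(jπx/L) dx = L/2, ∫sin(jπx/L)·sin(lπx/L) dx = 0; diagonal moments ∫x·sin²(jπx/L) dx = L²/4, ∫x²·sin²(jπx/L) dx = L³·(1/6 − 1/(4j²π²)); cross terms ∫x·sin(jπx/L)·sin(lπx/L) dx = 0 for j + l even and −4jlL²/(π²(j² − l²)²) for j + l odd, ∫x²·sin(jπx/L)·sin(lπx/L) dx = (−1)^(j+l)·4jlL³/(π²(j² − l²)²); higher powers the same way via product-to-sum and parts.
State is unnormalized: ∫|ψ|² dx = 8.2369, and ∫ψ*·V(x)·ψ dx = 75.218, so ⟨V⟩ = 75.218 / 8.2369.
⟨V⟩ = 9.1317.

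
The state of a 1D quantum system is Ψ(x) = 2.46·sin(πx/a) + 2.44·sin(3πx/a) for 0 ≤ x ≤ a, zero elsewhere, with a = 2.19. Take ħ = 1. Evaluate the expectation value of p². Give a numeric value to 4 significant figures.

p² Ψ = −ħ² d²Ψ/dx²; ⟨p²⟩ = −ħ² ∫ Ψ*·Ψ'' dx / ∫|Ψ|² dx.
d²/dx² sin(jπx/a) = −(jπ/a)²·sin(jπx/a); on 0 ≤ x ≤ a, ∫sin²(jπx/a) dx = a/2 and ∫sin(jπx/a)·sin(lπx/a) dx = 0 for j ≠ l, so only diagonal terms survive in ∫|Ψ|² and ∫Ψ·Ψ″; ∫Ψ·Ψ′ dx = [Ψ²/2] between the walls = 0.
State is unnormalized: ∫|Ψ|² dx = 13.146, and ∫Ψ*·(−ħ² Ψ'') dx = 134.38, so ⟨p²⟩ = 134.38 / 13.146.
⟨p²⟩ = 10.222.

10.22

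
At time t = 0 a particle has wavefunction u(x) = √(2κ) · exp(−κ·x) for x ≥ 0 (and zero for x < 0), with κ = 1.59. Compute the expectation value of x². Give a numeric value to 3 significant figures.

⟨x²⟩ = ∫ x²·|u|² dx (integrals over the domain).
Every integrand reduces to terms xʲ·e^(−2κx) on [0, ∞); use ∫₀^∞ xʲ·e^(−2κx) dx = j!/(2κ)^(j+1).
⟨x²⟩ = 0.19778.

0.198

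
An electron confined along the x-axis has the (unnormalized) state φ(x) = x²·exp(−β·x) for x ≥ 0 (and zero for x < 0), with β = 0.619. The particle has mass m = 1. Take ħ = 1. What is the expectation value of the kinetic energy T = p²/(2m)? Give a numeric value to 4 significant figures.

0.06386

T = −(ħ²/2m) d²/dx², so ⟨T⟩ = −(ħ²/2m) ∫ φ*·φ'' dx / ∫|φ|² dx; with m = 1.
Differentiate x²·exp(−β·x) with the product rule; every integrand then reduces to terms xʲ·e^(−2βx) on [0, ∞), with ∫₀^∞ xʲ·e^(−2βx) dx = j!/(2β)^(j+1).
State is unnormalized: ∫|φ|² dx = 8.2529, and ∫φ*·(−ħ²/2m · φ'') dx = 0.52703, so ⟨T⟩ = 0.52703 / 8.2529.
⟨T⟩ = 0.063860.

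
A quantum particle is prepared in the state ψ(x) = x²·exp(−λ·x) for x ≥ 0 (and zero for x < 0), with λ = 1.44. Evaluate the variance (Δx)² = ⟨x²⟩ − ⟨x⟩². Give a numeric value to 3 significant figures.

0.603

Compute ⟨x⟩ and ⟨x²⟩ separately, then (Δx)² = ⟨x²⟩ − ⟨x⟩².
Every integrand reduces to terms xʲ·e^(−2λx) on [0, ∞); use ∫₀^∞ xʲ·e^(−2λx) dx = j!/(2λ)^(j+1).
Normalization: ∫|ψ|² dx = 0.12113.
⟨x⟩ = 1.7361 and ⟨x²⟩ = 3.6169.
(Δx)² = 3.6169 − (1.7361)² = 0.60282.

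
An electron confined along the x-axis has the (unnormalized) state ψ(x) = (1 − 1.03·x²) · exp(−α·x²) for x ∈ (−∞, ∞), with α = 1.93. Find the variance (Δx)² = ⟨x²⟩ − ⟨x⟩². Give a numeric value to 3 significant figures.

0.0768

Compute ⟨x⟩ and ⟨x²⟩ separately, then (Δx)² = ⟨x²⟩ − ⟨x⟩².
Expand each integrand as polynomial × e^(−2αx²) and use ∫x^(2j)·e^(−2αx²) dx = (2j−1)!!/(4α)^j · √(π/(2α)), odd powers → 0; here √(π/(2α)) = 0.90216.
Normalization: ∫|ψ|² dx = 0.70960.
⟨x⟩ = 0.0000 and ⟨x²⟩ = 0.076824.
(Δx)² = 0.076824 − (0.0000)² = 0.076824.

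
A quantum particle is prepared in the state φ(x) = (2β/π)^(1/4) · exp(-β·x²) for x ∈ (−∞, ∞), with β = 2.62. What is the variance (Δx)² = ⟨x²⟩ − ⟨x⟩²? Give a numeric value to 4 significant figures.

0.09542

Compute ⟨x⟩ and ⟨x²⟩ separately, then (Δx)² = ⟨x²⟩ − ⟨x⟩².
Gaussian moments: ∫x^(2j)·e^(−2βx²) dx = (2j−1)!!/(4β)^j · √(π/(2β)), odd powers integrate to 0; here √(π/(2β)) = 0.77430.
⟨x⟩ = 0.0000 and ⟨x²⟩ = 0.095420.
(Δx)² = 0.095420 − (0.0000)² = 0.095420.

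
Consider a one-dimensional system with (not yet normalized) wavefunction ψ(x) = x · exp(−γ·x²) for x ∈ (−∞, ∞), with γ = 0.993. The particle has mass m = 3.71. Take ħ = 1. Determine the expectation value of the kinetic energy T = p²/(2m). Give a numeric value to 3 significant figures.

0.401

T = −(ħ²/2m) d²/dx², so ⟨T⟩ = −(ħ²/2m) ∫ ψ*·ψ'' dx / ∫|ψ|² dx; with m = 3.71.
Expand each integrand as polynomial × e^(−2γx²) and use ∫x^(2j)·e^(−2γx²) dx = (2j−1)!!/(4γ)^j · √(π/(2γ)), odd powers → 0; here √(π/(2γ)) = 1.2577. Differentiate with the product rule, d/dx e^(−γx²) = −2γx·e^(−γx²).
State is unnormalized: ∫|ψ|² dx = 0.31665, and ∫ψ*·(−ħ²/2m · ψ'') dx = 0.12713, so ⟨T⟩ = 0.12713 / 0.31665.
⟨T⟩ = 0.40148.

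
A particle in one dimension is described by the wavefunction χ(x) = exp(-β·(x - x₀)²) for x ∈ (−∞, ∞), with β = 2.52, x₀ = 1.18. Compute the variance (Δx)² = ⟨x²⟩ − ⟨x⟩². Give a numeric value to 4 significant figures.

0.09921

Compute ⟨x⟩ and ⟨x²⟩ separately, then (Δx)² = ⟨x²⟩ − ⟨x⟩².
Gaussian moments (u = x − x₀): ∫u^(2j)·e^(−2βu²) du = (2j−1)!!/(4β)^j · √(π/(2β)), odd powers integrate to 0; here √(π/(2β)) = 0.78951.
Normalization: ∫|χ|² dx = 0.78951.
⟨x⟩ = 1.1800 and ⟨x²⟩ = 1.4916.
(Δx)² = 1.4916 − (1.1800)² = 0.099206.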